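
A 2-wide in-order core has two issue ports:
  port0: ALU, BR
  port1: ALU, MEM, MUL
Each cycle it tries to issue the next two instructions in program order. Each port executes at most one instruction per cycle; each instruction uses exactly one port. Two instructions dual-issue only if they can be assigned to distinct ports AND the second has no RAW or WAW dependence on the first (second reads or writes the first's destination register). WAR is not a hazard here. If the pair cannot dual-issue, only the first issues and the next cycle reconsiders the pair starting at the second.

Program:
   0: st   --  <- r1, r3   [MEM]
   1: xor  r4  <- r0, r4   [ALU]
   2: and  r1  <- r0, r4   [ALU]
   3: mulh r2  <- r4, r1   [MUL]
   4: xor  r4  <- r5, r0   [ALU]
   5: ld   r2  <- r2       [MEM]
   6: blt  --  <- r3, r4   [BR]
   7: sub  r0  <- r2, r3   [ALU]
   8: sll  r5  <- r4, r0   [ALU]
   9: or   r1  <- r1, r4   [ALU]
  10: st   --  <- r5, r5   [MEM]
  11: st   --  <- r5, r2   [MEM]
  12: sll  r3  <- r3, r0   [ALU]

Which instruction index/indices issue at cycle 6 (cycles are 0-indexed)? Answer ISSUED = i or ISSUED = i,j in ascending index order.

[0] i0+i1  st/xor  -- pair
[1] i2  and  -- RAW r1
[2] i3+i4  mulh/xor  -- pair
[3] i5+i6  ld/blt  -- pair
[4] i7  sub  -- RAW r0
[5] i8+i9  sll/or  -- pair
[6] i10  st  -- no-port MEM/MEM
[7] i11+i12  st/sll  -- pair

ISSUED = 10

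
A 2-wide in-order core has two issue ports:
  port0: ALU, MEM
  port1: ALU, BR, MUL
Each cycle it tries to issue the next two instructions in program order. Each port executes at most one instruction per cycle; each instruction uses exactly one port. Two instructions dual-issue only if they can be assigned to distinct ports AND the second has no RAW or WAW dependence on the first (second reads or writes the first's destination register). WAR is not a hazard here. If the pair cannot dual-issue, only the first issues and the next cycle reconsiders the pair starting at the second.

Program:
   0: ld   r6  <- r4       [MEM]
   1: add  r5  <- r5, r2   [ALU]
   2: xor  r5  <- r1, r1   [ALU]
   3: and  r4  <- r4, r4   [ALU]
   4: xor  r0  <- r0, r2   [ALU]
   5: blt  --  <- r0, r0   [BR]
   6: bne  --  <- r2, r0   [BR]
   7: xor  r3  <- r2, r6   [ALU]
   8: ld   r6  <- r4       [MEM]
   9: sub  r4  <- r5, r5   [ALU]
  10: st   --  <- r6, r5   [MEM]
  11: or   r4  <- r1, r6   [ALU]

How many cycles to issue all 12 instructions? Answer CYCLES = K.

  cy0 -> i0,i1 (ld;add) dual
  cy1 -> i2,i3 (xor;and) dual
  cy2 -> i4 (xor) RAW r0
  cy3 -> i5 (blt) no-port BR/BR
  cy4 -> i6,i7 (bne;xor) dual
  cy5 -> i8,i9 (ld;sub) dual
  cy6 -> i10,i11 (st;or) dual

CYCLES = 7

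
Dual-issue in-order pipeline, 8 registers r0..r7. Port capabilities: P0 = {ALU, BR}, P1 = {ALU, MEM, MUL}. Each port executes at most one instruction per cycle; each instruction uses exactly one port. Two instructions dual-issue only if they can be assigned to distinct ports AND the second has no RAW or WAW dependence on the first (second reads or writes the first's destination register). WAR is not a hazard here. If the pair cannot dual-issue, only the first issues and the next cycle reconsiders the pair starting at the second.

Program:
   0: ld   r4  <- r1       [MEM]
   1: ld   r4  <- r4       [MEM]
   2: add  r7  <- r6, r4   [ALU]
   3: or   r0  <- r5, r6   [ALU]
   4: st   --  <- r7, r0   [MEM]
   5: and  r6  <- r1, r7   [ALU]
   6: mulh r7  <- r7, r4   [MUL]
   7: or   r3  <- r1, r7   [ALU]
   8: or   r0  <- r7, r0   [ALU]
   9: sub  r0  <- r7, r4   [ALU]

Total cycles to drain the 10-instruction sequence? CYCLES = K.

t=0 i0:ld.MEM ; no-port MEM/MEM
t=1 i1:ld.MEM ; RAW r4
t=2 i2/i3:add.ALU or.ALU ; 2-wide
t=3 i4/i5:st.MEM and.ALU ; 2-wide
t=4 i6:mulh.MUL ; RAW r7
t=5 i7/i8:or.ALU or.ALU ; 2-wide
t=6 i9:sub.ALU ; tail

CYCLES = 7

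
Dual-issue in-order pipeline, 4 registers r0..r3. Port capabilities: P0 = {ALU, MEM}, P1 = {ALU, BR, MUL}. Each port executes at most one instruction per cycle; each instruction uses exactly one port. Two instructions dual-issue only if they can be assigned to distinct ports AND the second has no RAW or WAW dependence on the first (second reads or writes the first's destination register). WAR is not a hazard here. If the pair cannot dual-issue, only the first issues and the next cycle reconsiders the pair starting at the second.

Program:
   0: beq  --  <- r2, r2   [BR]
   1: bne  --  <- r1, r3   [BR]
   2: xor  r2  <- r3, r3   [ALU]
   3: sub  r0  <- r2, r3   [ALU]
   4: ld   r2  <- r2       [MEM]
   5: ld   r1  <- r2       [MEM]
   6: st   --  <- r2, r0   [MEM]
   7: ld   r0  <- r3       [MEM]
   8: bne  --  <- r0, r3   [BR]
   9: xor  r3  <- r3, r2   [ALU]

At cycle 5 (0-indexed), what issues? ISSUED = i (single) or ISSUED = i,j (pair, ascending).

ISSUED = 7

0. beq.BR @i0  | no-port BR/BR
1. bne.BR/xor.ALU @i1/i2  | 2-wide
2. sub.ALU/ld.MEM @i3/i4  | 2-wide
3. ld.MEM @i5  | no-port MEM/MEM
4. st.MEM @i6  | no-port MEM/MEM
5. ld.MEM @i7  | RAW r0
6. bne.BR/xor.ALU @i8/i9  | 2-wide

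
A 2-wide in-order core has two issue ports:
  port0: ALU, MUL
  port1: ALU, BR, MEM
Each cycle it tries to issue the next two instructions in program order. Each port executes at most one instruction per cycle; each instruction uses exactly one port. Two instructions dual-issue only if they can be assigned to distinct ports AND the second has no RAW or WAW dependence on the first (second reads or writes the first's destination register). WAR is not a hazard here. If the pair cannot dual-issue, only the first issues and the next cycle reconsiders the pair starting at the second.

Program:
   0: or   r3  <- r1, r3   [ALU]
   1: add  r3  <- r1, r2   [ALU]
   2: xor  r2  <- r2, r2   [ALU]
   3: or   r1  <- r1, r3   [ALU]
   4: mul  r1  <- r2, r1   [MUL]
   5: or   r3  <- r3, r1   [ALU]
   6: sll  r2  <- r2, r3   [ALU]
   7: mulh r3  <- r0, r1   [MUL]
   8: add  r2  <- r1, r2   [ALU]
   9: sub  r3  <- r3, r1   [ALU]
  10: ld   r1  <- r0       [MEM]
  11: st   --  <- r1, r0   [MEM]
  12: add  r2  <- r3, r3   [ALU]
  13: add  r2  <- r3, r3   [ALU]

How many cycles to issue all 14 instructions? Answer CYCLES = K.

  cy0 -> i0 (or) WAW r3
  cy1 -> i1+i2 (add/xor) pair
  cy2 -> i3 (or) RAW+WAW r1
  cy3 -> i4 (mul) RAW r1
  cy4 -> i5 (or) RAW r3
  cy5 -> i6+i7 (sll/mulh) pair
  cy6 -> i8+i9 (add/sub) pair
  cy7 -> i10 (ld) no-port MEM/MEM
  cy8 -> i11+i12 (st/add) pair
  cy9 -> i13 (add) tail

CYCLES = 10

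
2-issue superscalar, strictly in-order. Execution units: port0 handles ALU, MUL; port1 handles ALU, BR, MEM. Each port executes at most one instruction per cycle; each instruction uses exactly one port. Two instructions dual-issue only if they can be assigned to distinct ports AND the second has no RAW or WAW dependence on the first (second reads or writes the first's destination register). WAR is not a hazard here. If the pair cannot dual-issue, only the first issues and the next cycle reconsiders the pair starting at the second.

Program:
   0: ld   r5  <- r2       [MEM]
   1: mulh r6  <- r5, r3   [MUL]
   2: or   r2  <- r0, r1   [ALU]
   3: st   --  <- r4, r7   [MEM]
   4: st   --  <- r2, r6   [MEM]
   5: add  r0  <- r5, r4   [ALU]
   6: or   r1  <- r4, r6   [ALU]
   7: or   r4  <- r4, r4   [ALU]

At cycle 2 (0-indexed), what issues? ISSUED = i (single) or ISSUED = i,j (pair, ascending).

ISSUED = 3

  cy0 -> i0 (ld.MEM) RAW r5
  cy1 -> i1+i2 (mulh.MUL/or.ALU) dual
  cy2 -> i3 (st.MEM) no-port MEM/MEM
  cy3 -> i4+i5 (st.MEM/add.ALU) dual
  cy4 -> i6+i7 (or.ALU/or.ALU) dual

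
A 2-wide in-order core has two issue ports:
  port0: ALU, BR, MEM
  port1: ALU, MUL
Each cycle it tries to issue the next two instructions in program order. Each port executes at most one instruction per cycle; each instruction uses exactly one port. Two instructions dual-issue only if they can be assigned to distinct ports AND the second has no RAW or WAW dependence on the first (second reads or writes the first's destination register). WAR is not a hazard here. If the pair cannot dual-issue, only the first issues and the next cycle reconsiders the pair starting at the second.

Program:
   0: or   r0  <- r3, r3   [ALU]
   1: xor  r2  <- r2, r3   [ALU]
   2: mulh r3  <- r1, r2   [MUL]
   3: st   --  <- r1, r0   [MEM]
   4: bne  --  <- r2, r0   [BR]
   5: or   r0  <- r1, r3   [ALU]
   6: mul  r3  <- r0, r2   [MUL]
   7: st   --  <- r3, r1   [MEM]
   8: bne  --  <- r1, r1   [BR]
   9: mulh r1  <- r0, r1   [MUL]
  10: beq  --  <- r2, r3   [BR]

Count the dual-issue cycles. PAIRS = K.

c0: i0/i1 or.ALU xor.ALU  dual
c1: i2/i3 mulh.MUL st.MEM  dual
c2: i4/i5 bne.BR or.ALU  dual
c3: i6 mul.MUL  RAW r3
c4: i7 st.MEM  no-port MEM/BR
c5: i8/i9 bne.BR mulh.MUL  dual
c6: i10 beq.BR  tail

PAIRS = 4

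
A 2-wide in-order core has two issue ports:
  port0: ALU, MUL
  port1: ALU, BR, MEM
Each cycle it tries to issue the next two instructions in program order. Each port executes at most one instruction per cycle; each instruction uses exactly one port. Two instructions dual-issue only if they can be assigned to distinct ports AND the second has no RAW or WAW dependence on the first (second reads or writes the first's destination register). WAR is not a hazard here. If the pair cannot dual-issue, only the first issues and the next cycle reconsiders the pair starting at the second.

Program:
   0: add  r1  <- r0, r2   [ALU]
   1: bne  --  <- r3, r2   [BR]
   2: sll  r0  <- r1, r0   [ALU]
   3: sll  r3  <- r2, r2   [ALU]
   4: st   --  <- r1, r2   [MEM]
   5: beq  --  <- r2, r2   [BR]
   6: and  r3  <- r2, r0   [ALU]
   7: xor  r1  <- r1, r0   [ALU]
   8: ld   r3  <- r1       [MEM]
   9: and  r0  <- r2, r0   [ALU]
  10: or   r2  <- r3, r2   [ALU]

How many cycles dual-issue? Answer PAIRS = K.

PAIRS = 4

[0] i0/i1  add;bne  -- pair
[1] i2/i3  sll;sll  -- pair
[2] i4  st  -- no-port MEM/BR
[3] i5/i6  beq;and  -- pair
[4] i7  xor  -- RAW r1
[5] i8/i9  ld;and  -- pair
[6] i10  or  -- tail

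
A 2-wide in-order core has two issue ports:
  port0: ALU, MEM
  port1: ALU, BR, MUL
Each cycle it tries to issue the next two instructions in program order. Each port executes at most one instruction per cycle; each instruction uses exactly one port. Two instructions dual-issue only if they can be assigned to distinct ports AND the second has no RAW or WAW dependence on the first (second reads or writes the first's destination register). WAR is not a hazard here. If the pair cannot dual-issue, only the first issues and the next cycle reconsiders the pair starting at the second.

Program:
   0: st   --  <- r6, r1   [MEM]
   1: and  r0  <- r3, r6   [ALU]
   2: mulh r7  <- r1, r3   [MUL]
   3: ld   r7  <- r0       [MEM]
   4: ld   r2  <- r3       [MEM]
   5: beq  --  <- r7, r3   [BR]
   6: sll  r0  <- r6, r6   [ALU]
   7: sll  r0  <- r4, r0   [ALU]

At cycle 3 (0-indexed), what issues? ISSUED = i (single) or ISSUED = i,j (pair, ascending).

#0 head=0: st+and i0/i1 dual
#1 head=2: mulh i2 WAW r7
#2 head=3: ld i3 no-port MEM/MEM
#3 head=4: ld+beq i4/i5 dual
#4 head=6: sll i6 RAW+WAW r0
#5 head=7: sll i7 tail

ISSUED = 4,5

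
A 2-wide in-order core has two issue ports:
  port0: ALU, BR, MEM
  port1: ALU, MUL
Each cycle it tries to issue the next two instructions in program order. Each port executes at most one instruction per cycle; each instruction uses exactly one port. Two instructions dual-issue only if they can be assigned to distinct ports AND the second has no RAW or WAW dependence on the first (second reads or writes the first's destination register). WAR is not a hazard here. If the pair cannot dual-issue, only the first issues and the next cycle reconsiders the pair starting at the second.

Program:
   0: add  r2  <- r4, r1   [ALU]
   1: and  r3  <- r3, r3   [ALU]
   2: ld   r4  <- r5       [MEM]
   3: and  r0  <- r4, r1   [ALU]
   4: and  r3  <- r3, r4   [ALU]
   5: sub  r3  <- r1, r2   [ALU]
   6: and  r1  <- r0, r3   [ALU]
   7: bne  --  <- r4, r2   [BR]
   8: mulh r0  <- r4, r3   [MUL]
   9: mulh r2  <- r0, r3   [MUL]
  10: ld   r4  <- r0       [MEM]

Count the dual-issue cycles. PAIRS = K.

#0 head=0: add and i0,i1 pair
#1 head=2: ld i2 RAW r4
#2 head=3: and and i3,i4 pair
#3 head=5: sub i5 RAW r3
#4 head=6: and bne i6,i7 pair
#5 head=8: mulh i8 no-port MUL/MUL
#6 head=9: mulh ld i9,i10 pair

PAIRS = 4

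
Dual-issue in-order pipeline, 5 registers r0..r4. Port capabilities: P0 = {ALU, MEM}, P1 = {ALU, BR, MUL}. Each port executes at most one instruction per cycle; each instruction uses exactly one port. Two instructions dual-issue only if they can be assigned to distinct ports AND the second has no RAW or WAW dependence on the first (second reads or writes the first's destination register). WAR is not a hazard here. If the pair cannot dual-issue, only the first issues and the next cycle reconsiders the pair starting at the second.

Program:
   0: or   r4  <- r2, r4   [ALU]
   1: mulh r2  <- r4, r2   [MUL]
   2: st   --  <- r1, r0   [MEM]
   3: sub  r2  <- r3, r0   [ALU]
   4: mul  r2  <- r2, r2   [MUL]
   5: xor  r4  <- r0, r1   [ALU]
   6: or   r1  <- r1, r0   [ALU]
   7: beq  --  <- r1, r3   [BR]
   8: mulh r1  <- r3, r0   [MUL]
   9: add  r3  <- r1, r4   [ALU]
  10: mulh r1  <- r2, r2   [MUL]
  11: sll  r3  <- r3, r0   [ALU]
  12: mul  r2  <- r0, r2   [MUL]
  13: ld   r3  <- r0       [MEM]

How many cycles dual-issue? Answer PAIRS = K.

[0] i0  or.ALU  -- RAW r4
[1] i1,i2  mulh.MUL;st.MEM  -- pair
[2] i3  sub.ALU  -- RAW+WAW r2
[3] i4,i5  mul.MUL;xor.ALU  -- pair
[4] i6  or.ALU  -- RAW r1
[5] i7  beq.BR  -- no-port BR/MUL
[6] i8  mulh.MUL  -- RAW r1
[7] i9,i10  add.ALU;mulh.MUL  -- pair
[8] i11,i12  sll.ALU;mul.MUL  -- pair
[9] i13  ld.MEM  -- tail

PAIRS = 4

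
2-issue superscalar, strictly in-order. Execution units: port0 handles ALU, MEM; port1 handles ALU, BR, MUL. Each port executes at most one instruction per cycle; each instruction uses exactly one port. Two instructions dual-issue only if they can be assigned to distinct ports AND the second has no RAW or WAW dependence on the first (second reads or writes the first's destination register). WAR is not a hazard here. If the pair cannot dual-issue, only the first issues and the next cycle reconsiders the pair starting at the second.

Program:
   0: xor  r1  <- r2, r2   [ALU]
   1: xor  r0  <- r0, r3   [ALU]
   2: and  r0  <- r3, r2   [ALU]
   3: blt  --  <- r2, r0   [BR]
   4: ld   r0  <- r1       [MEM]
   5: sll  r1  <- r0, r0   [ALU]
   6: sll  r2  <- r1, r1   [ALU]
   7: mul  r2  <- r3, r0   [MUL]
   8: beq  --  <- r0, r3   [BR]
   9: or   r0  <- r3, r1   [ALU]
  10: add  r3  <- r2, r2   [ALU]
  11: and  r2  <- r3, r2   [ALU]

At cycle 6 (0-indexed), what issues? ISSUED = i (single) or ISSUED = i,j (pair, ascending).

ISSUED = 8,9

[0] i0&i1  xor.ALU;xor.ALU  -- pair
[1] i2  and.ALU  -- RAW r0
[2] i3&i4  blt.BR;ld.MEM  -- pair
[3] i5  sll.ALU  -- RAW r1
[4] i6  sll.ALU  -- WAW r2
[5] i7  mul.MUL  -- no-port MUL/BR
[6] i8&i9  beq.BR;or.ALU  -- pair
[7] i10  add.ALU  -- RAW r3
[8] i11  and.ALU  -- tail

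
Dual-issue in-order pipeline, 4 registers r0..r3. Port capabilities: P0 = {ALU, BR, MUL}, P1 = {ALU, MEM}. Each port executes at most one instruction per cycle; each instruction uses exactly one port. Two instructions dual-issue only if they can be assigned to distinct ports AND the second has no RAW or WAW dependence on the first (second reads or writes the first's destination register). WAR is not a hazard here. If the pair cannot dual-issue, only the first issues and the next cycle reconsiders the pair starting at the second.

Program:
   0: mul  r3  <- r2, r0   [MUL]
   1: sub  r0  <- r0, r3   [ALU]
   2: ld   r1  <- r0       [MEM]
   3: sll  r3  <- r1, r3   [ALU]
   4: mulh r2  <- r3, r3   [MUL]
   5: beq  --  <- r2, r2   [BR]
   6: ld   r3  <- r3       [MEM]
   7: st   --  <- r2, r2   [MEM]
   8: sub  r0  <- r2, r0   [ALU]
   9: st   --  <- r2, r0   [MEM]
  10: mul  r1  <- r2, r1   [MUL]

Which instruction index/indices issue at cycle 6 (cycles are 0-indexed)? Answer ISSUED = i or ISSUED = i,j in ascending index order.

[0] i0  mul  -- RAW r3
[1] i1  sub  -- RAW r0
[2] i2  ld  -- RAW r1
[3] i3  sll  -- RAW r3
[4] i4  mulh  -- no-port MUL/BR
[5] i5&i6  beq+ld  -- dual
[6] i7&i8  st+sub  -- dual
[7] i9&i10  st+mul  -- dual

ISSUED = 7,8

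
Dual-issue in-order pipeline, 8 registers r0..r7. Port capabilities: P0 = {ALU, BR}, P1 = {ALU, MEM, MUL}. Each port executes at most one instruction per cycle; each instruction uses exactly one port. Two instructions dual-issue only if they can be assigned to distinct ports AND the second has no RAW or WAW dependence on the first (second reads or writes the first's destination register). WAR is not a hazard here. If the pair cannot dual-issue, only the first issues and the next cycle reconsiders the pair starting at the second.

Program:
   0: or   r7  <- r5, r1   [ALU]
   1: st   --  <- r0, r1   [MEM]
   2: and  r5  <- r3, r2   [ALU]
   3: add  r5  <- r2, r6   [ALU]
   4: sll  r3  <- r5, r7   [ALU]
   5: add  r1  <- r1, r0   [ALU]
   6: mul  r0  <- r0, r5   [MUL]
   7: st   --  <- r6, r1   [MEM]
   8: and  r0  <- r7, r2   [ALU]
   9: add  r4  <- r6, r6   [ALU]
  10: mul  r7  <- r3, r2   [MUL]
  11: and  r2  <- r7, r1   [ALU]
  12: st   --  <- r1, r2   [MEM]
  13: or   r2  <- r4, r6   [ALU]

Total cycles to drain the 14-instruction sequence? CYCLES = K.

CYCLES = 9

c0: i0/i1 or.ALU st.MEM  2-wide
c1: i2 and.ALU  WAW r5
c2: i3 add.ALU  RAW r5
c3: i4/i5 sll.ALU add.ALU  2-wide
c4: i6 mul.MUL  no-port MUL/MEM
c5: i7/i8 st.MEM and.ALU  2-wide
c6: i9/i10 add.ALU mul.MUL  2-wide
c7: i11 and.ALU  RAW r2
c8: i12/i13 st.MEM or.ALU  2-wide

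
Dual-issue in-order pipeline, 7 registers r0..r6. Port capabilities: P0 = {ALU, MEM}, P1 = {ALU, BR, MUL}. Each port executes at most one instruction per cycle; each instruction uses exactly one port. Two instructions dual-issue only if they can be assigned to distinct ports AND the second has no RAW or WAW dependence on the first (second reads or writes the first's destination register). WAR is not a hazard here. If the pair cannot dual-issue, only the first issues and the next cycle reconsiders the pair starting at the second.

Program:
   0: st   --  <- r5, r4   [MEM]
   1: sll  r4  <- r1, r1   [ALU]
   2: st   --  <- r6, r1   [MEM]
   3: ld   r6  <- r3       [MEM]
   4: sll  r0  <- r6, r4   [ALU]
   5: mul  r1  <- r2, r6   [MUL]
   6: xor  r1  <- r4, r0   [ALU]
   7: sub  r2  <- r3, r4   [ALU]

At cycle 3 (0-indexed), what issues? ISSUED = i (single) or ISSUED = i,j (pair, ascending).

ISSUED = 4,5

t=0 i0&i1:st/sll ; dual
t=1 i2:st ; no-port MEM/MEM
t=2 i3:ld ; RAW r6
t=3 i4&i5:sll/mul ; dual
t=4 i6&i7:xor/sub ; dual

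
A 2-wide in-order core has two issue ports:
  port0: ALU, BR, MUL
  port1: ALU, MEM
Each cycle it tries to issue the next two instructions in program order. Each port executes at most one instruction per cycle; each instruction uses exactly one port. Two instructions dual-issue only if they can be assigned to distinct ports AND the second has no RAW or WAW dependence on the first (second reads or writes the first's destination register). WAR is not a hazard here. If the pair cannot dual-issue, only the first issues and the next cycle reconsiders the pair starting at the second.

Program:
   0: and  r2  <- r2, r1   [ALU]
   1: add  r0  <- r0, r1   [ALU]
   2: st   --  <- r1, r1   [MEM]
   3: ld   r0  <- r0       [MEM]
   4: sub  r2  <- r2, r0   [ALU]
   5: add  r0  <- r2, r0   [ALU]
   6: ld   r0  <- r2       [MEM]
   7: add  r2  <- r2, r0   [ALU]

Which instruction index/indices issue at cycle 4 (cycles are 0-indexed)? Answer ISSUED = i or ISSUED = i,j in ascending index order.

  cy0 -> i0&i1 (and.ALU add.ALU) dual
  cy1 -> i2 (st.MEM) no-port MEM/MEM
  cy2 -> i3 (ld.MEM) RAW r0
  cy3 -> i4 (sub.ALU) RAW r2
  cy4 -> i5 (add.ALU) WAW r0
  cy5 -> i6 (ld.MEM) RAW r0
  cy6 -> i7 (add.ALU) tail

ISSUED = 5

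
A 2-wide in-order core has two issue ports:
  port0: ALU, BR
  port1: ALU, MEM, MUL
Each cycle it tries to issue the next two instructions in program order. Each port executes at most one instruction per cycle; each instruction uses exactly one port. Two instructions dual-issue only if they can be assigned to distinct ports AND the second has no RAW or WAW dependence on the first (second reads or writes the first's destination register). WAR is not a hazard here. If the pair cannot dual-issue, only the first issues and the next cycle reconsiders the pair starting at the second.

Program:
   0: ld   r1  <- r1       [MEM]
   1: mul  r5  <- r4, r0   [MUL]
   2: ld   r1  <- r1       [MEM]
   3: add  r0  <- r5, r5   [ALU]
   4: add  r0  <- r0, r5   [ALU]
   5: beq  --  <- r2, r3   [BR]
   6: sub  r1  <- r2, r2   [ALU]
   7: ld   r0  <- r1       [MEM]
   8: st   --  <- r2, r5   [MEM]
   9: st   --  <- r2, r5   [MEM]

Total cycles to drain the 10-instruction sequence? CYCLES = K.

CYCLES = 8

t=0 i0:ld ; no-port MEM/MUL
t=1 i1:mul ; no-port MUL/MEM
t=2 i2+i3:ld add ; pair
t=3 i4+i5:add beq ; pair
t=4 i6:sub ; RAW r1
t=5 i7:ld ; no-port MEM/MEM
t=6 i8:st ; no-port MEM/MEM
t=7 i9:st ; tail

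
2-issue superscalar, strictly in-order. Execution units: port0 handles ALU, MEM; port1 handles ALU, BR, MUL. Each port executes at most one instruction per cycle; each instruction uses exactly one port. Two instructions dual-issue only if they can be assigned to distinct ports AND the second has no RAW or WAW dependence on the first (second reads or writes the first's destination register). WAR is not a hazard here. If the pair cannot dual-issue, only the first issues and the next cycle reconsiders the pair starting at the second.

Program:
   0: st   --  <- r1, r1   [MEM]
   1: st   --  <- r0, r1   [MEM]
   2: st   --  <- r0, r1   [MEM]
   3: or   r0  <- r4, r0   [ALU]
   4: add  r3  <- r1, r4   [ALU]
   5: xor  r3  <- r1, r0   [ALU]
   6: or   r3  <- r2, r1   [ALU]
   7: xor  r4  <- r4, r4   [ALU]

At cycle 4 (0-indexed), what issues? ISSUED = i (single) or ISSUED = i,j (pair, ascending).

ISSUED = 5

[0] i0  st  -- no-port MEM/MEM
[1] i1  st  -- no-port MEM/MEM
[2] i2,i3  st;or  -- pair
[3] i4  add  -- WAW r3
[4] i5  xor  -- WAW r3
[5] i6,i7  or;xor  -- pair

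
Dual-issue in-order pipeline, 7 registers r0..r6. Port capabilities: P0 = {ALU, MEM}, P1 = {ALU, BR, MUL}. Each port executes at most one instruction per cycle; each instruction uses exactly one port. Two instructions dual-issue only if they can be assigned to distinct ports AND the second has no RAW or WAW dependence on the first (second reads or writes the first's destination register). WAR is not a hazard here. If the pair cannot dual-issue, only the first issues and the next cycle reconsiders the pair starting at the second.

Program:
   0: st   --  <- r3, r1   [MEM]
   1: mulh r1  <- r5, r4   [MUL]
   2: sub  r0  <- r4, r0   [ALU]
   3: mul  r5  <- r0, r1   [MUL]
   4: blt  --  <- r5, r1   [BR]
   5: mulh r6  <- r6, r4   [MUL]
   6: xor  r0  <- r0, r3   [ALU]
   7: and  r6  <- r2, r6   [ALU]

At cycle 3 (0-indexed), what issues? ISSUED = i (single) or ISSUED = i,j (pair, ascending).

t=0 i0/i1:st/mulh ; dual
t=1 i2:sub ; RAW r0
t=2 i3:mul ; no-port MUL/BR
t=3 i4:blt ; no-port BR/MUL
t=4 i5/i6:mulh/xor ; dual
t=5 i7:and ; tail

ISSUED = 4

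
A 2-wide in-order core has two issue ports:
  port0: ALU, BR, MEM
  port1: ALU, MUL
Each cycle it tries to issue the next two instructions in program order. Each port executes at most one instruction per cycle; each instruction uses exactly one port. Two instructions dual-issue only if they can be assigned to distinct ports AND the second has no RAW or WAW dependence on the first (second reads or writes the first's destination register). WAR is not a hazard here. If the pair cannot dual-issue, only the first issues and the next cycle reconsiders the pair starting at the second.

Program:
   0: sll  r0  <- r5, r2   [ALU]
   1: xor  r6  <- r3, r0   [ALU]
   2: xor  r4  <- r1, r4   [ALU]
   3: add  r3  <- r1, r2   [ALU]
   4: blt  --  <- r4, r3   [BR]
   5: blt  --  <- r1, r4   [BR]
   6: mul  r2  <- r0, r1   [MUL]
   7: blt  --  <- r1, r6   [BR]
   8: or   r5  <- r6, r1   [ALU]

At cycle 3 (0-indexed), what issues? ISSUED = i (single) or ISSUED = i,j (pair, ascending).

  cy0 -> i0 (sll) RAW r0
  cy1 -> i1,i2 (xor;xor) pair
  cy2 -> i3 (add) RAW r3
  cy3 -> i4 (blt) no-port BR/BR
  cy4 -> i5,i6 (blt;mul) pair
  cy5 -> i7,i8 (blt;or) pair

ISSUED = 4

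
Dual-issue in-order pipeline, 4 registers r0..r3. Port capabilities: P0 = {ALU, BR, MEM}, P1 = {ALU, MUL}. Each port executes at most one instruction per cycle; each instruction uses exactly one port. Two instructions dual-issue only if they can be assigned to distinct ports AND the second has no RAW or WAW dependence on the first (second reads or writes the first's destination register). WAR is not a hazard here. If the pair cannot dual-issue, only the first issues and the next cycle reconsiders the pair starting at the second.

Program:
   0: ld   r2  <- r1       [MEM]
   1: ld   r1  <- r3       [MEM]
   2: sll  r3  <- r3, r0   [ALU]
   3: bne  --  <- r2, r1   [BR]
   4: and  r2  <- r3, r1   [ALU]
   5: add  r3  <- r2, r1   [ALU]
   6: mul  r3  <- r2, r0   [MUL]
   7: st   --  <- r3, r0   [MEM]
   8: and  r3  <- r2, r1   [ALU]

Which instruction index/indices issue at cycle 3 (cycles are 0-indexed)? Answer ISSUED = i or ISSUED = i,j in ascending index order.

ISSUED = 5

0. ld.MEM @i0  | no-port MEM/MEM
1. ld.MEM;sll.ALU @i1&i2  | 2-wide
2. bne.BR;and.ALU @i3&i4  | 2-wide
3. add.ALU @i5  | WAW r3
4. mul.MUL @i6  | RAW r3
5. st.MEM;and.ALU @i7&i8  | 2-wide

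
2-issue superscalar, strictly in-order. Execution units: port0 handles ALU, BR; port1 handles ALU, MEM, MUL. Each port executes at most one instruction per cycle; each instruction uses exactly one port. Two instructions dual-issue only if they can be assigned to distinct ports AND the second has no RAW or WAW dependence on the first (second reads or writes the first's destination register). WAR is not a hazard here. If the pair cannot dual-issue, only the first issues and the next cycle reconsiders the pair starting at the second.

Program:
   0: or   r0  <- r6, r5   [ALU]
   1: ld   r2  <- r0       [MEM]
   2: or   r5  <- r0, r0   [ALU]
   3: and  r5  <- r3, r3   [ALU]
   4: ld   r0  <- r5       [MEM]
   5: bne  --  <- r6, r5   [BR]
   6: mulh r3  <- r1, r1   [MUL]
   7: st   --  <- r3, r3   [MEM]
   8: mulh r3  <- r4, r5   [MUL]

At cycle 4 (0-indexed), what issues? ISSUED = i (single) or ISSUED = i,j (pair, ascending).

ISSUED = 6

c0: i0 or  RAW r0
c1: i1&i2 ld+or  pair
c2: i3 and  RAW r5
c3: i4&i5 ld+bne  pair
c4: i6 mulh  no-port MUL/MEM
c5: i7 st  no-port MEM/MUL
c6: i8 mulh  tail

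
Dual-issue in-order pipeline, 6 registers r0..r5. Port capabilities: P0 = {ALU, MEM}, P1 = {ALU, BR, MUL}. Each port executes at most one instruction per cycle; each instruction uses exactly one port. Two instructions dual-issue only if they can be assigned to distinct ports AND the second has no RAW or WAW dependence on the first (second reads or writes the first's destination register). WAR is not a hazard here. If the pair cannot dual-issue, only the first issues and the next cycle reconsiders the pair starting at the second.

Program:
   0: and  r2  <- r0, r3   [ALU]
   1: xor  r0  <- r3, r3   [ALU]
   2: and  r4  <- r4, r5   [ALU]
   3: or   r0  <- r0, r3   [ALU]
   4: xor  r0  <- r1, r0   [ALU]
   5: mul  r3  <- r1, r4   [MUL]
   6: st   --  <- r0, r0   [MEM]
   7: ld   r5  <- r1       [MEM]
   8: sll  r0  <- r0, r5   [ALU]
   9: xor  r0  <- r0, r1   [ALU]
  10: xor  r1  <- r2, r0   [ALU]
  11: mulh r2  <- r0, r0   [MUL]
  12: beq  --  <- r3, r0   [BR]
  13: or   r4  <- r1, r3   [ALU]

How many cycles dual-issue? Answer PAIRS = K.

PAIRS = 5

0. and;xor @i0/i1  | pair
1. and;or @i2/i3  | pair
2. xor;mul @i4/i5  | pair
3. st @i6  | no-port MEM/MEM
4. ld @i7  | RAW r5
5. sll @i8  | RAW+WAW r0
6. xor @i9  | RAW r0
7. xor;mulh @i10/i11  | pair
8. beq;or @i12/i13  | pair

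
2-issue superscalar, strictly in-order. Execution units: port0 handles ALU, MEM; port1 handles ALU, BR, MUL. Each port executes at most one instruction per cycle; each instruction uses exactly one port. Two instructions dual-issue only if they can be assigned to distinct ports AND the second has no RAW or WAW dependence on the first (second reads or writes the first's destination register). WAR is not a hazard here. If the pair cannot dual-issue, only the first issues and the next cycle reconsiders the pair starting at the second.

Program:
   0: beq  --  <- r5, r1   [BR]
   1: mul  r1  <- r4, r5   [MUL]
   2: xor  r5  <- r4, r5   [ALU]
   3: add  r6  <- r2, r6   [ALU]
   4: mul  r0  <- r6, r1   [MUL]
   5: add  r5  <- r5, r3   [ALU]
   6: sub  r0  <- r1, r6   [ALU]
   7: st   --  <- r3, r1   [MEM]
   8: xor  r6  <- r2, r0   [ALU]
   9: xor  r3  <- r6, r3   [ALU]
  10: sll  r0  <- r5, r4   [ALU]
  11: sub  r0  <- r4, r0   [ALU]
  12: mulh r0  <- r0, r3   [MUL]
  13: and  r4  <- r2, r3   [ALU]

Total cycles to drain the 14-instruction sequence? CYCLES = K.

CYCLES = 9

#0 head=0: beq.BR i0 no-port BR/MUL
#1 head=1: mul.MUL xor.ALU i1/i2 2-wide
#2 head=3: add.ALU i3 RAW r6
#3 head=4: mul.MUL add.ALU i4/i5 2-wide
#4 head=6: sub.ALU st.MEM i6/i7 2-wide
#5 head=8: xor.ALU i8 RAW r6
#6 head=9: xor.ALU sll.ALU i9/i10 2-wide
#7 head=11: sub.ALU i11 RAW+WAW r0
#8 head=12: mulh.MUL and.ALU i12/i13 2-wide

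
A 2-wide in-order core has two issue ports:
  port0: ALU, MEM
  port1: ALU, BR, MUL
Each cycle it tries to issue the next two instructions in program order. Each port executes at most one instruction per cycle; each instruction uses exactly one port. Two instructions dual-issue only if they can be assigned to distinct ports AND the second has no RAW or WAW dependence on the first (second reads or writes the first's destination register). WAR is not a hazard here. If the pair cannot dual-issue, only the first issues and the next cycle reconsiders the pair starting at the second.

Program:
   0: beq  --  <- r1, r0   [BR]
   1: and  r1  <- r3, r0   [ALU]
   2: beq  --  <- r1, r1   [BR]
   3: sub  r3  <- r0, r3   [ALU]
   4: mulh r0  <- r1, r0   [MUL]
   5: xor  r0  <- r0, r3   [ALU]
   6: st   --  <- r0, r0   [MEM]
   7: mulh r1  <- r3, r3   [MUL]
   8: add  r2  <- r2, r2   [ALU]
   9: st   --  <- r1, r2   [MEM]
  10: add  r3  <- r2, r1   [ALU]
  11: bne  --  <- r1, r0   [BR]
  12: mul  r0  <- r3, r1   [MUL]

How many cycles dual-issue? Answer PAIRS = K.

PAIRS = 4

  cy0 -> i0,i1 (beq and) dual
  cy1 -> i2,i3 (beq sub) dual
  cy2 -> i4 (mulh) RAW+WAW r0
  cy3 -> i5 (xor) RAW r0
  cy4 -> i6,i7 (st mulh) dual
  cy5 -> i8 (add) RAW r2
  cy6 -> i9,i10 (st add) dual
  cy7 -> i11 (bne) no-port BR/MUL
  cy8 -> i12 (mul) tail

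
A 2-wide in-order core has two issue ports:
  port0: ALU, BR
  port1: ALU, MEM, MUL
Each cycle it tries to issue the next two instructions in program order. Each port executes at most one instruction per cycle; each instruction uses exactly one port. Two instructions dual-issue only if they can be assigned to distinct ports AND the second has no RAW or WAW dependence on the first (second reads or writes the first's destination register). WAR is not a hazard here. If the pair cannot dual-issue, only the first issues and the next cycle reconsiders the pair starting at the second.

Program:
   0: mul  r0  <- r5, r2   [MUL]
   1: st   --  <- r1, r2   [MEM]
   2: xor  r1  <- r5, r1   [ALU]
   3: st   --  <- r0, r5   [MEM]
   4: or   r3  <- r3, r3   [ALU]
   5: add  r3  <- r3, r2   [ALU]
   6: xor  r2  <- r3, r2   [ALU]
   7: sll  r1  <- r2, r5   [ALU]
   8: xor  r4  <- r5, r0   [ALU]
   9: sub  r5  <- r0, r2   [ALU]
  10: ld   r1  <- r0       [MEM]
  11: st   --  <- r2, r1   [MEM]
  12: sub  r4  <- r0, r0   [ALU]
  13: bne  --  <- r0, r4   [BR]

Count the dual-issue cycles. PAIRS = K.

PAIRS = 5

[0] i0  mul  -- no-port MUL/MEM
[1] i1+i2  st+xor  -- pair
[2] i3+i4  st+or  -- pair
[3] i5  add  -- RAW r3
[4] i6  xor  -- RAW r2
[5] i7+i8  sll+xor  -- pair
[6] i9+i10  sub+ld  -- pair
[7] i11+i12  st+sub  -- pair
[8] i13  bne  -- tail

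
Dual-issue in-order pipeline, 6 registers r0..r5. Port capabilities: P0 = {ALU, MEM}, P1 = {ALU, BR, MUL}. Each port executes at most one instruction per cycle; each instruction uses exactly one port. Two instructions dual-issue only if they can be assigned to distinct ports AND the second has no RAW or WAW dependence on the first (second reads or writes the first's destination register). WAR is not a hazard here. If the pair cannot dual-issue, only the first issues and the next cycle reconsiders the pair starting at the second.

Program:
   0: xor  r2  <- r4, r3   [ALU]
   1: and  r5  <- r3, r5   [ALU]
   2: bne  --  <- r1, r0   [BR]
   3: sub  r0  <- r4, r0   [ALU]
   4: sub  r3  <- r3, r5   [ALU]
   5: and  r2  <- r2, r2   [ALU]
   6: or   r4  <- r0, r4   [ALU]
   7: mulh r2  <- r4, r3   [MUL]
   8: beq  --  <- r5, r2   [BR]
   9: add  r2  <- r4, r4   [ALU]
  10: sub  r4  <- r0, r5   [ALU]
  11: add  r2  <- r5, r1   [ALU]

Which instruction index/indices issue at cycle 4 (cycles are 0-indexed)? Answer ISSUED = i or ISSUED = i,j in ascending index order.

t=0 i0,i1:xor.ALU/and.ALU ; pair
t=1 i2,i3:bne.BR/sub.ALU ; pair
t=2 i4,i5:sub.ALU/and.ALU ; pair
t=3 i6:or.ALU ; RAW r4
t=4 i7:mulh.MUL ; no-port MUL/BR
t=5 i8,i9:beq.BR/add.ALU ; pair
t=6 i10,i11:sub.ALU/add.ALU ; pair

ISSUED = 7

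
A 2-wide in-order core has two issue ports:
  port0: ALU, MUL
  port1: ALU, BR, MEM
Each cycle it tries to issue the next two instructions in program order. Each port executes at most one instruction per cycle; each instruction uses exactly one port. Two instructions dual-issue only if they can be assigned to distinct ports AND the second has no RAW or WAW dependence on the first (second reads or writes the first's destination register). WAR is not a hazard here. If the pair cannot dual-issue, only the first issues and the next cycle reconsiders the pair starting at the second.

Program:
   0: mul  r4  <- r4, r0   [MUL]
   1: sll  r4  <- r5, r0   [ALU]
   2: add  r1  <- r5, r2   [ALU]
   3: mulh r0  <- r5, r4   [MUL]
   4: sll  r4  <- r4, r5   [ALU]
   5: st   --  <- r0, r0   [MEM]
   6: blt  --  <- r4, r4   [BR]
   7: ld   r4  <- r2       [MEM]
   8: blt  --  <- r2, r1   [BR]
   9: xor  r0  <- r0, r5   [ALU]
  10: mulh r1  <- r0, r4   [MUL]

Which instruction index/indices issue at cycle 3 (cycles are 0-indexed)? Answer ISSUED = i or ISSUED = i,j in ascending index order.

  cy0 -> i0 (mul.MUL) WAW r4
  cy1 -> i1&i2 (sll.ALU+add.ALU) dual
  cy2 -> i3&i4 (mulh.MUL+sll.ALU) dual
  cy3 -> i5 (st.MEM) no-port MEM/BR
  cy4 -> i6 (blt.BR) no-port BR/MEM
  cy5 -> i7 (ld.MEM) no-port MEM/BR
  cy6 -> i8&i9 (blt.BR+xor.ALU) dual
  cy7 -> i10 (mulh.MUL) tail

ISSUED = 5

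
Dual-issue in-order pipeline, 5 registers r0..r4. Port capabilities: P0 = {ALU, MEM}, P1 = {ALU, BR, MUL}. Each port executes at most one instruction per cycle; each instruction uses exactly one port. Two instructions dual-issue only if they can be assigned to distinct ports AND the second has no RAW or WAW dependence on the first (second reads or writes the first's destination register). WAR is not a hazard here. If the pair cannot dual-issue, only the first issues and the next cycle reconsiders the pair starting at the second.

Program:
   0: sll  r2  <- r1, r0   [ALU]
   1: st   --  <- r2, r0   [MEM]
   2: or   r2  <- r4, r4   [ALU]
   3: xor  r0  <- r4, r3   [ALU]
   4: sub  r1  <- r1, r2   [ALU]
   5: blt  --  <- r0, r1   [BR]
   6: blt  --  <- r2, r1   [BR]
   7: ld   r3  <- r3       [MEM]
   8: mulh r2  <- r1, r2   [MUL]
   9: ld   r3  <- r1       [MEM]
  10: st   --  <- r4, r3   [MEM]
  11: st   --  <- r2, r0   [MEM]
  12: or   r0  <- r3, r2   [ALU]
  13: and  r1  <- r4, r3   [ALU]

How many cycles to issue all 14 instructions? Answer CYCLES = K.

#0 head=0: sll i0 RAW r2
#1 head=1: st+or i1/i2 2-wide
#2 head=3: xor+sub i3/i4 2-wide
#3 head=5: blt i5 no-port BR/BR
#4 head=6: blt+ld i6/i7 2-wide
#5 head=8: mulh+ld i8/i9 2-wide
#6 head=10: st i10 no-port MEM/MEM
#7 head=11: st+or i11/i12 2-wide
#8 head=13: and i13 tail

CYCLES = 9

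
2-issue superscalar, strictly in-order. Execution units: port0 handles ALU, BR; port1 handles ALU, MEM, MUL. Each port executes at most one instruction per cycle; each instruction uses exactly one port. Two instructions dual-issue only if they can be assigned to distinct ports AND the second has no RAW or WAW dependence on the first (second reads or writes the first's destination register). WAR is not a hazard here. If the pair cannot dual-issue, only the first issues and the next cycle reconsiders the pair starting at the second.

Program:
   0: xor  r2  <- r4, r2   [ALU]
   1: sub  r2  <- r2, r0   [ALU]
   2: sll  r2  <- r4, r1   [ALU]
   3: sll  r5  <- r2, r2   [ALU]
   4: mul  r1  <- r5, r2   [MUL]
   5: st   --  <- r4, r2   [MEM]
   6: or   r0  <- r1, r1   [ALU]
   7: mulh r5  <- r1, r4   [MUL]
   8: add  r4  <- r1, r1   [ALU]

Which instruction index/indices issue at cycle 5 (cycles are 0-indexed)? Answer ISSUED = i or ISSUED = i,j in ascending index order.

ISSUED = 5,6

t=0 i0:xor.ALU ; RAW+WAW r2
t=1 i1:sub.ALU ; WAW r2
t=2 i2:sll.ALU ; RAW r2
t=3 i3:sll.ALU ; RAW r5
t=4 i4:mul.MUL ; no-port MUL/MEM
t=5 i5/i6:st.MEM+or.ALU ; dual
t=6 i7/i8:mulh.MUL+add.ALU ; dual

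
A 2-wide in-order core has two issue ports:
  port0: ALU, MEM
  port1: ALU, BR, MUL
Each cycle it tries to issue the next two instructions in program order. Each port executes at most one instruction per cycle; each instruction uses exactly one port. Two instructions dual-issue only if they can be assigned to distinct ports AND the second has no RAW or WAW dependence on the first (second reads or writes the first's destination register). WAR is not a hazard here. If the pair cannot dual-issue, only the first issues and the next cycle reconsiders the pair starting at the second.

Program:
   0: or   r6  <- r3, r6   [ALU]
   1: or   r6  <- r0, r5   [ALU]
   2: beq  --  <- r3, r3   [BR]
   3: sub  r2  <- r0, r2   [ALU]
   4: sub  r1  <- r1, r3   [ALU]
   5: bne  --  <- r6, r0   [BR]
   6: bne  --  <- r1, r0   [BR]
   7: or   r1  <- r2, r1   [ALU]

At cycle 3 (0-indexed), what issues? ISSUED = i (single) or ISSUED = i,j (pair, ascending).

0. or.ALU @i0  | WAW r6
1. or.ALU/beq.BR @i1&i2  | dual
2. sub.ALU/sub.ALU @i3&i4  | dual
3. bne.BR @i5  | no-port BR/BR
4. bne.BR/or.ALU @i6&i7  | dual

ISSUED = 5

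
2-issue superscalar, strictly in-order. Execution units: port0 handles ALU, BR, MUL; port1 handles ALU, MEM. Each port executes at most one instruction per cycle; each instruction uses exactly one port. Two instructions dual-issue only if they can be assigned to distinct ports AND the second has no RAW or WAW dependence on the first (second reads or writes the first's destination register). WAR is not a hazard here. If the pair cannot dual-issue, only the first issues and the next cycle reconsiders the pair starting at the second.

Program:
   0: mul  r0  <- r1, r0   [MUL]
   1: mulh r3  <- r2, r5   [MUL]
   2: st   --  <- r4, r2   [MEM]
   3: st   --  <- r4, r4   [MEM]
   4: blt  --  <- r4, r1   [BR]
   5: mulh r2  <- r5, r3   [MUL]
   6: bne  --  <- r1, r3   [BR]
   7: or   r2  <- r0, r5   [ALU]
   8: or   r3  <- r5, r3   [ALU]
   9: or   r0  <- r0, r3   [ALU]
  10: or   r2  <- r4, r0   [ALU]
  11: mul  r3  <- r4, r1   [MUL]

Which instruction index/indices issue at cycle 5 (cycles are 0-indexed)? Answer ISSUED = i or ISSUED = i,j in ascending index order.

c0: i0 mul.MUL  no-port MUL/MUL
c1: i1,i2 mulh.MUL+st.MEM  dual
c2: i3,i4 st.MEM+blt.BR  dual
c3: i5 mulh.MUL  no-port MUL/BR
c4: i6,i7 bne.BR+or.ALU  dual
c5: i8 or.ALU  RAW r3
c6: i9 or.ALU  RAW r0
c7: i10,i11 or.ALU+mul.MUL  dual

ISSUED = 8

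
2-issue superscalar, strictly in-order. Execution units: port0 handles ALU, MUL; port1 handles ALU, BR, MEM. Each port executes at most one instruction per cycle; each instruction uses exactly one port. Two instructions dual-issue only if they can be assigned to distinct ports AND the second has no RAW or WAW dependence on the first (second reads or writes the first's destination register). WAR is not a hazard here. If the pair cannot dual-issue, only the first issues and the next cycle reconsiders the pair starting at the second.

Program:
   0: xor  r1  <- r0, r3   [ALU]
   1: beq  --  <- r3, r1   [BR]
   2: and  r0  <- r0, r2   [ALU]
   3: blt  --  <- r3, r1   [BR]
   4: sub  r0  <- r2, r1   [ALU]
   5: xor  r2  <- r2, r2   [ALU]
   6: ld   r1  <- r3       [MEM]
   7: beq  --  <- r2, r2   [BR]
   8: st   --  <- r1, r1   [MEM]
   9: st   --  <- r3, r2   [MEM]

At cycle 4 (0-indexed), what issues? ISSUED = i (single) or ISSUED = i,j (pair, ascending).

ISSUED = 7

#0 head=0: xor i0 RAW r1
#1 head=1: beq;and i1,i2 dual
#2 head=3: blt;sub i3,i4 dual
#3 head=5: xor;ld i5,i6 dual
#4 head=7: beq i7 no-port BR/MEM
#5 head=8: st i8 no-port MEM/MEM
#6 head=9: st i9 tail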